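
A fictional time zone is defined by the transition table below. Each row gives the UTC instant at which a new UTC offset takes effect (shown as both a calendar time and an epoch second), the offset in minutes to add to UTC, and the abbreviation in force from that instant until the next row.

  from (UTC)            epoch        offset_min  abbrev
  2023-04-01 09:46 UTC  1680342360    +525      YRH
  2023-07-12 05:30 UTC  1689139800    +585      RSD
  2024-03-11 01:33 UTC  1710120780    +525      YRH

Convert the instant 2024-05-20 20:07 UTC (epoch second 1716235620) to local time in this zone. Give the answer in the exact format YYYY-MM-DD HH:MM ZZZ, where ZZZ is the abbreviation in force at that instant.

Query: 2024-05-20 20:07 UTC
Rule 3/3 (YRH, +08:45): 2024-03-11 01:33 UTC ≤ query < +∞
20·60 + 7 + 525 = 1732 min
1732 = 1·1440 + 292; 292 = 4·60 + 52 → 04:52, 2024-05-20 + 1 day = 2024-05-21
→ 2024-05-21 04:52 YRH

2024-05-21 04:52 YRH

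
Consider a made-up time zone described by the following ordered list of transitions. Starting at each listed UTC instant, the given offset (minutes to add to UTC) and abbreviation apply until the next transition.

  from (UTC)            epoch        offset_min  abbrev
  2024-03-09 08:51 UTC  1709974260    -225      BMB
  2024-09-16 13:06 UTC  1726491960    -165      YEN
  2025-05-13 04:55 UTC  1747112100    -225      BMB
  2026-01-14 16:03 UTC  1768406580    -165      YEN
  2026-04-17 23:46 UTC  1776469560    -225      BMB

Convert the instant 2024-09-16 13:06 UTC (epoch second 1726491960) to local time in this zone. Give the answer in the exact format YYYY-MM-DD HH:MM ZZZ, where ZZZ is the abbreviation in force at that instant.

Query: 2024-09-16 13:06 UTC
Rule 2/5 (YEN, -02:45): 2024-09-16 13:06 UTC ≤ query < 2025-05-13 04:55 UTC
13·60 + 6 - 165 = 621 min
621 = 0·1440 + 621; 621 = 10·60 + 21 → 10:21, same day
→ 2024-09-16 10:21 YEN

2024-09-16 10:21 YEN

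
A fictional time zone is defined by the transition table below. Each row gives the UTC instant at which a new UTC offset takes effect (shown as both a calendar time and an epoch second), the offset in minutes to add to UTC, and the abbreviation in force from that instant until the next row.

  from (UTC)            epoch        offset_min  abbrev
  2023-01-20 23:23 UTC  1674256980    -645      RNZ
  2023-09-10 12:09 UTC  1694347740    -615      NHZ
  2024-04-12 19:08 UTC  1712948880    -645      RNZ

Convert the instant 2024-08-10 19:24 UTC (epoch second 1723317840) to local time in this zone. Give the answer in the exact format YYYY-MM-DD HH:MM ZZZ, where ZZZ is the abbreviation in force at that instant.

Query: 2024-08-10 19:24 UTC
Rule 3/3 (RNZ, -10:45): 2024-04-12 19:08 UTC ≤ query < +∞
19·60 + 24 - 645 = 519 min
519 = 0·1440 + 519; 519 = 8·60 + 39 → 08:39, same day
→ 2024-08-10 08:39 RNZ

2024-08-10 08:39 RNZ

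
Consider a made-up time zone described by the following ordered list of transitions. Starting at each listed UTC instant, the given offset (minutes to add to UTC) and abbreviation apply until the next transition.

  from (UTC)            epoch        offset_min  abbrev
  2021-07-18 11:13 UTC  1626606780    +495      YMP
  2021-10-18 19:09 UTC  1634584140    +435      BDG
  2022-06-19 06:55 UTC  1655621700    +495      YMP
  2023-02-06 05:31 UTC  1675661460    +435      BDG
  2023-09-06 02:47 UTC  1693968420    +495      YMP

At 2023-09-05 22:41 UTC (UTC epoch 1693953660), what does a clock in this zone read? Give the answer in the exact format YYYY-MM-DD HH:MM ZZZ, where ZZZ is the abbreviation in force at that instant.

Query: 2023-09-05 22:41 UTC
Rule 4/5 (BDG, +07:15): 2023-02-06 05:31 UTC ≤ query < 2023-09-06 02:47 UTC
22·60 + 41 + 435 = 1796 min
1796 = 1·1440 + 356; 356 = 5·60 + 56 → 05:56, 2023-09-05 + 1 day = 2023-09-06
→ 2023-09-06 05:56 BDG

2023-09-06 05:56 BDG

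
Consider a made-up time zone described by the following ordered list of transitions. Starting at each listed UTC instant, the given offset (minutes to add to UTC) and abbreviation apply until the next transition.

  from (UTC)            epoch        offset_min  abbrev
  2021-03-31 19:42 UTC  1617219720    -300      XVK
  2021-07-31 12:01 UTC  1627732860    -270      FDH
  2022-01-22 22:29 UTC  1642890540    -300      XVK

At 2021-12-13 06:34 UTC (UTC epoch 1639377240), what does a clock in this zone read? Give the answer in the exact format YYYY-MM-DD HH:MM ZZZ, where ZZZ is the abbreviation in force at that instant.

2021-12-13 02:04 FDH

Query: 2021-12-13 06:34 UTC
Rule 2/3 (FDH, -04:30): 2021-07-31 12:01 UTC ≤ query < 2022-01-22 22:29 UTC
6·60 + 34 - 270 = 124 min
124 = 0·1440 + 124; 124 = 2·60 + 4 → 02:04, same day
→ 2021-12-13 02:04 FDH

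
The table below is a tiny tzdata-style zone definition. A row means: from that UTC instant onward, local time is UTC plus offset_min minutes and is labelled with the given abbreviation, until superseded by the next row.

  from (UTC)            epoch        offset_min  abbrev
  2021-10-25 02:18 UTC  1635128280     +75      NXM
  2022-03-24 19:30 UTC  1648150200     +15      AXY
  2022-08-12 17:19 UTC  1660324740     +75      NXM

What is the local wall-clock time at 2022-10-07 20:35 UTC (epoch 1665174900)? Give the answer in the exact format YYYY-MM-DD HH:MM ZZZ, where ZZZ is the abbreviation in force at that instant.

2022-10-07 21:50 NXM

Query: 2022-10-07 20:35 UTC
Rule 3/3 (NXM, +01:15): 2022-08-12 17:19 UTC ≤ query < +∞
20·60 + 35 + 75 = 1310 min
1310 = 0·1440 + 1310; 1310 = 21·60 + 50 → 21:50, same day
→ 2022-10-07 21:50 NXM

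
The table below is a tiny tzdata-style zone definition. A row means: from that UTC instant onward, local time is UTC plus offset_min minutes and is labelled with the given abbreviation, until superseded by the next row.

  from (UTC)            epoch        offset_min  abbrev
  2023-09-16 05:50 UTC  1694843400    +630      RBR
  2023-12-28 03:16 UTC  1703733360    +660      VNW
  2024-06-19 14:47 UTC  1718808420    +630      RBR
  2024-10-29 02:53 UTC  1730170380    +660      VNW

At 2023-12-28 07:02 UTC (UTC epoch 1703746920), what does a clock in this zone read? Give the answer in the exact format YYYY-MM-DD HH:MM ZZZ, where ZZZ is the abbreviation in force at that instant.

Query: 2023-12-28 07:02 UTC
Rule 2/4 (VNW, +11:00): 2023-12-28 03:16 UTC ≤ query < 2024-06-19 14:47 UTC
7·60 + 2 + 660 = 1082 min
1082 = 0·1440 + 1082; 1082 = 18·60 + 2 → 18:02, same day
→ 2023-12-28 18:02 VNW

2023-12-28 18:02 VNW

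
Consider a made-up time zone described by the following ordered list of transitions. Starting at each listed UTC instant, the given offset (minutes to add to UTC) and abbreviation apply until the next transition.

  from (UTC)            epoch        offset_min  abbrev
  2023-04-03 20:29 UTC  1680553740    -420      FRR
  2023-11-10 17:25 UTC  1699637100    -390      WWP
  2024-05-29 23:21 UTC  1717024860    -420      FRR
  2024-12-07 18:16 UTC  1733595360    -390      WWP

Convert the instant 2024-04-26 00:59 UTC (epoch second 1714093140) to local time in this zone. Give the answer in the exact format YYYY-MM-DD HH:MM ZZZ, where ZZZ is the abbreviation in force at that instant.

2024-04-25 18:29 WWP

Query: 2024-04-26 00:59 UTC
Rule 2/4 (WWP, -06:30): 2023-11-10 17:25 UTC ≤ query < 2024-05-29 23:21 UTC
0·60 + 59 - 390 = -331 min
-331 = -1·1440 + 1109; 1109 = 18·60 + 29 → 18:29, 2024-04-26 - 1 day = 2024-04-25
→ 2024-04-25 18:29 WWP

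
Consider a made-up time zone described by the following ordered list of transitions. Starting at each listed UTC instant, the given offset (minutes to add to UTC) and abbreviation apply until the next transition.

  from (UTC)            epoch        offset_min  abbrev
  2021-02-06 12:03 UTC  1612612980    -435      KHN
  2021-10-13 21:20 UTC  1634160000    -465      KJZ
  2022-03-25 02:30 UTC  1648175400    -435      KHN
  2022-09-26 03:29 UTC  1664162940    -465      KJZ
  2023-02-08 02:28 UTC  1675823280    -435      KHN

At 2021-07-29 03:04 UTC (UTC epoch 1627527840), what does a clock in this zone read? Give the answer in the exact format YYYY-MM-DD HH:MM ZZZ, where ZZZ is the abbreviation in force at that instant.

Query: 2021-07-29 03:04 UTC
Rule 1/5 (KHN, -07:15): 2021-02-06 12:03 UTC ≤ query < 2021-10-13 21:20 UTC
3·60 + 4 - 435 = -251 min
-251 = -1·1440 + 1189; 1189 = 19·60 + 49 → 19:49, 2021-07-29 - 1 day = 2021-07-28
→ 2021-07-28 19:49 KHN

2021-07-28 19:49 KHN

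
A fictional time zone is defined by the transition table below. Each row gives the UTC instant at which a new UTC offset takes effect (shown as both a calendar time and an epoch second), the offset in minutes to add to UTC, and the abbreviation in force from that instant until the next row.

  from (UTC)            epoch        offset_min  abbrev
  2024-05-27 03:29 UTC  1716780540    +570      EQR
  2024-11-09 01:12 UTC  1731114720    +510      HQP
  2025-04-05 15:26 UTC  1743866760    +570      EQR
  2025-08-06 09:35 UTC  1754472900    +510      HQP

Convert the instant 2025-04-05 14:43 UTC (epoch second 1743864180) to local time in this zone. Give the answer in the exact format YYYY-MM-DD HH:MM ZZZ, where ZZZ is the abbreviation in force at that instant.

2025-04-05 23:13 HQP

Query: 2025-04-05 14:43 UTC
Rule 2/4 (HQP, +08:30): 2024-11-09 01:12 UTC ≤ query < 2025-04-05 15:26 UTC
14·60 + 43 + 510 = 1393 min
1393 = 0·1440 + 1393; 1393 = 23·60 + 13 → 23:13, same day
→ 2025-04-05 23:13 HQP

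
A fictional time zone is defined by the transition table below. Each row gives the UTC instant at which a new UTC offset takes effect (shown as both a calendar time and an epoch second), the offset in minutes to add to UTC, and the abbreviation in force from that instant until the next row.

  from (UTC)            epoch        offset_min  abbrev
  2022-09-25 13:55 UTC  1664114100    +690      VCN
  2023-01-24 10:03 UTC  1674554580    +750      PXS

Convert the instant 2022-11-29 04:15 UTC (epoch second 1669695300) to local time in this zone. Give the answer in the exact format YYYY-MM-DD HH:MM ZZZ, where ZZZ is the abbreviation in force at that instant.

Query: 2022-11-29 04:15 UTC
Rule 1/2 (VCN, +11:30): 2022-09-25 13:55 UTC ≤ query < 2023-01-24 10:03 UTC
4·60 + 15 + 690 = 945 min
945 = 0·1440 + 945; 945 = 15·60 + 45 → 15:45, same day
→ 2022-11-29 15:45 VCN

2022-11-29 15:45 VCN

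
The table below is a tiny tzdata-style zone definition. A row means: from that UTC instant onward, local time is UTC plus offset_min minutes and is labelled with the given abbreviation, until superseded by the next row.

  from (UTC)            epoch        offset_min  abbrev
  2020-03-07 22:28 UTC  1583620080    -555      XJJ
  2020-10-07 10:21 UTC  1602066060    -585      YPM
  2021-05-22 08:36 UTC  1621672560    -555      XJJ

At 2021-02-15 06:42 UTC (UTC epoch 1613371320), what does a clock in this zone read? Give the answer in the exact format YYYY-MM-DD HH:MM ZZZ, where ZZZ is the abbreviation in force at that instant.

2021-02-14 20:57 YPM

Query: 2021-02-15 06:42 UTC
Rule 2/3 (YPM, -09:45): 2020-10-07 10:21 UTC ≤ query < 2021-05-22 08:36 UTC
6·60 + 42 - 585 = -183 min
-183 = -1·1440 + 1257; 1257 = 20·60 + 57 → 20:57, 2021-02-15 - 1 day = 2021-02-14
→ 2021-02-14 20:57 YPM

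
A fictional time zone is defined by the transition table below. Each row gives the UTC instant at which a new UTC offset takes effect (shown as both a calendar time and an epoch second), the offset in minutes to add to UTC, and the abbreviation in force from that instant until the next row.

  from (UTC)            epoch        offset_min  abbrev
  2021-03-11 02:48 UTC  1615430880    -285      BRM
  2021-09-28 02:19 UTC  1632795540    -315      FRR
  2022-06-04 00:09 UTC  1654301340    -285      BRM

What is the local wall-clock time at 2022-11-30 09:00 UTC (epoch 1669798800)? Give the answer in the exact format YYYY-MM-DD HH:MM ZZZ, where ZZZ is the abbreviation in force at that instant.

2022-11-30 04:15 BRM

Query: 2022-11-30 09:00 UTC
Rule 3/3 (BRM, -04:45): 2022-06-04 00:09 UTC ≤ query < +∞
9·60 + 0 - 285 = 255 min
255 = 0·1440 + 255; 255 = 4·60 + 15 → 04:15, same day
→ 2022-11-30 04:15 BRM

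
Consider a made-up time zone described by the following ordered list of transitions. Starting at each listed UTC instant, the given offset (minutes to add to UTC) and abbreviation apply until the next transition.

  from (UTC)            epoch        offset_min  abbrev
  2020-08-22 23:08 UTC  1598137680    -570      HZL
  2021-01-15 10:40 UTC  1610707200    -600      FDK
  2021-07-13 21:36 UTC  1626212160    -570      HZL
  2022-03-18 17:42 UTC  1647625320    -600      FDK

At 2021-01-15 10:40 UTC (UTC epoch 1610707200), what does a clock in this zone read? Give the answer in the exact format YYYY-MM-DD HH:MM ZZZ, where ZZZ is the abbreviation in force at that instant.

2021-01-15 00:40 FDK

Query: 2021-01-15 10:40 UTC
Rule 2/4 (FDK, -10:00): 2021-01-15 10:40 UTC ≤ query < 2021-07-13 21:36 UTC
10·60 + 40 - 600 = 40 min
40 = 0·1440 + 40; 40 = 0·60 + 40 → 00:40, same day
→ 2021-01-15 00:40 FDK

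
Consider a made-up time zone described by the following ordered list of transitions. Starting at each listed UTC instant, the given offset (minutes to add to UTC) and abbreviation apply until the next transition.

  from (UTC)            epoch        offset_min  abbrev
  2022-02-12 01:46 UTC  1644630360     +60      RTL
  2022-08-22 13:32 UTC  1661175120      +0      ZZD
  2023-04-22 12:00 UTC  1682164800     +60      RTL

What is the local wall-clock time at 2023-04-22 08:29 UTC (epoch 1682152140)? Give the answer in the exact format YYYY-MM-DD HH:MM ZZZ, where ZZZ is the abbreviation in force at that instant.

Query: 2023-04-22 08:29 UTC
Rule 2/3 (ZZD, +00:00): 2022-08-22 13:32 UTC ≤ query < 2023-04-22 12:00 UTC
8·60 + 29 + 0 = 509 min
509 = 0·1440 + 509; 509 = 8·60 + 29 → 08:29, same day
→ 2023-04-22 08:29 ZZD

2023-04-22 08:29 ZZD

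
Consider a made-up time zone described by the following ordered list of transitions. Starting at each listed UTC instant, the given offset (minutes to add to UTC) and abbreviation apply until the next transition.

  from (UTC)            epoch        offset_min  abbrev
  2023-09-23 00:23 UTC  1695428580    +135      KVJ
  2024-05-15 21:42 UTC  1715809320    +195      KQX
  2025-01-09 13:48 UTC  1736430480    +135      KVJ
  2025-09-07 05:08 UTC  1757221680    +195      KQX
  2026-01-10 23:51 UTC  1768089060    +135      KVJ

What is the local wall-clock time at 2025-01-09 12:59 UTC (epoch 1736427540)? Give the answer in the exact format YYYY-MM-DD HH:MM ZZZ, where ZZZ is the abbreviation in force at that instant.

Query: 2025-01-09 12:59 UTC
Rule 2/5 (KQX, +03:15): 2024-05-15 21:42 UTC ≤ query < 2025-01-09 13:48 UTC
12·60 + 59 + 195 = 974 min
974 = 0·1440 + 974; 974 = 16·60 + 14 → 16:14, same day
→ 2025-01-09 16:14 KQX

2025-01-09 16:14 KQX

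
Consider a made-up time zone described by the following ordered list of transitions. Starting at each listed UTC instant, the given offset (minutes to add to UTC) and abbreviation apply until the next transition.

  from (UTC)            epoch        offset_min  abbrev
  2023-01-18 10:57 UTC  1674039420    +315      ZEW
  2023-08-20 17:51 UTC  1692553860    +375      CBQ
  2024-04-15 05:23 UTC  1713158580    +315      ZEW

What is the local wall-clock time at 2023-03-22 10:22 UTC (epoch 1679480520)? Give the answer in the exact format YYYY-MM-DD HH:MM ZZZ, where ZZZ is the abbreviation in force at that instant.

Query: 2023-03-22 10:22 UTC
Rule 1/3 (ZEW, +05:15): 2023-01-18 10:57 UTC ≤ query < 2023-08-20 17:51 UTC
10·60 + 22 + 315 = 937 min
937 = 0·1440 + 937; 937 = 15·60 + 37 → 15:37, same day
→ 2023-03-22 15:37 ZEW

2023-03-22 15:37 ZEW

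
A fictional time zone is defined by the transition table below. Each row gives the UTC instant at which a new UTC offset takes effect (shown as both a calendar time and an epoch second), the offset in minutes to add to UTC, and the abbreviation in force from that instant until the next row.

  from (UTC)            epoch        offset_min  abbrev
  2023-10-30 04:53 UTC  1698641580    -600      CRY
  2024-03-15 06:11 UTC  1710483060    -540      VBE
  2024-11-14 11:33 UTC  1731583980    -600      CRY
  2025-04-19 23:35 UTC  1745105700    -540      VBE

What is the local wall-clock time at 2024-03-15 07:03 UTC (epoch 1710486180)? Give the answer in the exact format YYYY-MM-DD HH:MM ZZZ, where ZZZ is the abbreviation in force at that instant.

2024-03-14 22:03 VBE

Query: 2024-03-15 07:03 UTC
Rule 2/4 (VBE, -09:00): 2024-03-15 06:11 UTC ≤ query < 2024-11-14 11:33 UTC
7·60 + 3 - 540 = -117 min
-117 = -1·1440 + 1323; 1323 = 22·60 + 3 → 22:03, 2024-03-15 - 1 day = 2024-03-14
→ 2024-03-14 22:03 VBE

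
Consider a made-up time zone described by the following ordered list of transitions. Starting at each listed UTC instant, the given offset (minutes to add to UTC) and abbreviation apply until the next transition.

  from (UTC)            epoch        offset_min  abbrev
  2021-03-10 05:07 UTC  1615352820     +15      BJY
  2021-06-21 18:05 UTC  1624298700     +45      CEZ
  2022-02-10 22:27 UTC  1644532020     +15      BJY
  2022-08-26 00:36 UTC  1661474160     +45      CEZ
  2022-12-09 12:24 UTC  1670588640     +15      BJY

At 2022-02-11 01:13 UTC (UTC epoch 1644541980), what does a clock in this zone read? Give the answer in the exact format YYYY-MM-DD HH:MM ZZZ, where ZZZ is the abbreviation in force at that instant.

2022-02-11 01:28 BJY

Query: 2022-02-11 01:13 UTC
Rule 3/5 (BJY, +00:15): 2022-02-10 22:27 UTC ≤ query < 2022-08-26 00:36 UTC
1·60 + 13 + 15 = 88 min
88 = 0·1440 + 88; 88 = 1·60 + 28 → 01:28, same day
→ 2022-02-11 01:28 BJY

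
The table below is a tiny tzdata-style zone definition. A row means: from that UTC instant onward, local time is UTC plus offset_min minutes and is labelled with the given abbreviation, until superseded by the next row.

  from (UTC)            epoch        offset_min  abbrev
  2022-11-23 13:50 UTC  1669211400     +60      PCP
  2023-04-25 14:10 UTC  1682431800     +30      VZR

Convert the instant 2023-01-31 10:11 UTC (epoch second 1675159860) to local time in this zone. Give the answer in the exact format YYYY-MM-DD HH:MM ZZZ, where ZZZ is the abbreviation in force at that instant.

2023-01-31 11:11 PCP

Query: 2023-01-31 10:11 UTC
Rule 1/2 (PCP, +01:00): 2022-11-23 13:50 UTC ≤ query < 2023-04-25 14:10 UTC
10·60 + 11 + 60 = 671 min
671 = 0·1440 + 671; 671 = 11·60 + 11 → 11:11, same day
→ 2023-01-31 11:11 PCP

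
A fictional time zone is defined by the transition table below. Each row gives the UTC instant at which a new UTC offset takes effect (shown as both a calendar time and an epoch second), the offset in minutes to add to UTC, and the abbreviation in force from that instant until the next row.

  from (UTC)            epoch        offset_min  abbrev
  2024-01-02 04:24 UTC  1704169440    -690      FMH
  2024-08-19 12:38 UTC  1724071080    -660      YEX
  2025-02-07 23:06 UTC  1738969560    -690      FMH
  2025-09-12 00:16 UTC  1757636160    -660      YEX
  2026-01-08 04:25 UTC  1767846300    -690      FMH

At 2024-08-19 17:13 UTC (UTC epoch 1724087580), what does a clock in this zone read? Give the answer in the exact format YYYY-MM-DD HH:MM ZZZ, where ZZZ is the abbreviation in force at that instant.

Query: 2024-08-19 17:13 UTC
Rule 2/5 (YEX, -11:00): 2024-08-19 12:38 UTC ≤ query < 2025-02-07 23:06 UTC
17·60 + 13 - 660 = 373 min
373 = 0·1440 + 373; 373 = 6·60 + 13 → 06:13, same day
→ 2024-08-19 06:13 YEX

2024-08-19 06:13 YEX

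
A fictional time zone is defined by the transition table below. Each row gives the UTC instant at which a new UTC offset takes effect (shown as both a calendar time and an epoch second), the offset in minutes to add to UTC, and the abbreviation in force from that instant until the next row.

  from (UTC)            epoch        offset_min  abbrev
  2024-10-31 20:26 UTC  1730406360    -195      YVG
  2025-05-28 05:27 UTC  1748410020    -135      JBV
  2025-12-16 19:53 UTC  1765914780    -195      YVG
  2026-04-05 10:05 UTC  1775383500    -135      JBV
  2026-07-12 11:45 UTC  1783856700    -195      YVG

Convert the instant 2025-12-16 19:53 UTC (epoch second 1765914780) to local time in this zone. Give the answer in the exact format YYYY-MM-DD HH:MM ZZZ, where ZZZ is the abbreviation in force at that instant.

Query: 2025-12-16 19:53 UTC
Rule 3/5 (YVG, -03:15): 2025-12-16 19:53 UTC ≤ query < 2026-04-05 10:05 UTC
19·60 + 53 - 195 = 998 min
998 = 0·1440 + 998; 998 = 16·60 + 38 → 16:38, same day
→ 2025-12-16 16:38 YVG

2025-12-16 16:38 YVG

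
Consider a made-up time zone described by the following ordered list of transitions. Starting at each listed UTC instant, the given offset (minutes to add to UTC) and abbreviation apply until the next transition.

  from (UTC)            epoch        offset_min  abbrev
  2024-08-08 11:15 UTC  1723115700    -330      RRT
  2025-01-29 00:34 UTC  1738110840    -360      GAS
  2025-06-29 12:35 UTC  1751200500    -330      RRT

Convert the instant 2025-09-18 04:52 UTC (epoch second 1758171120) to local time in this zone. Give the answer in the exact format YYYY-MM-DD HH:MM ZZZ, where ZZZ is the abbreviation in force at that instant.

2025-09-17 23:22 RRT

Query: 2025-09-18 04:52 UTC
Rule 3/3 (RRT, -05:30): 2025-06-29 12:35 UTC ≤ query < +∞
4·60 + 52 - 330 = -38 min
-38 = -1·1440 + 1402; 1402 = 23·60 + 22 → 23:22, 2025-09-18 - 1 day = 2025-09-17
→ 2025-09-17 23:22 RRT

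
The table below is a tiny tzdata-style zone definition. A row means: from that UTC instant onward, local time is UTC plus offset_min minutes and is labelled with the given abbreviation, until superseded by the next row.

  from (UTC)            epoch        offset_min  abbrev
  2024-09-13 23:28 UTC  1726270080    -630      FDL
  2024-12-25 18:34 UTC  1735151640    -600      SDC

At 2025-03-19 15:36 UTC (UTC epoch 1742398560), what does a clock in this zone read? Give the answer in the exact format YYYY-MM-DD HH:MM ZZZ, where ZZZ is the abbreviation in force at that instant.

Query: 2025-03-19 15:36 UTC
Rule 2/2 (SDC, -10:00): 2024-12-25 18:34 UTC ≤ query < +∞
15·60 + 36 - 600 = 336 min
336 = 0·1440 + 336; 336 = 5·60 + 36 → 05:36, same day
→ 2025-03-19 05:36 SDC

2025-03-19 05:36 SDC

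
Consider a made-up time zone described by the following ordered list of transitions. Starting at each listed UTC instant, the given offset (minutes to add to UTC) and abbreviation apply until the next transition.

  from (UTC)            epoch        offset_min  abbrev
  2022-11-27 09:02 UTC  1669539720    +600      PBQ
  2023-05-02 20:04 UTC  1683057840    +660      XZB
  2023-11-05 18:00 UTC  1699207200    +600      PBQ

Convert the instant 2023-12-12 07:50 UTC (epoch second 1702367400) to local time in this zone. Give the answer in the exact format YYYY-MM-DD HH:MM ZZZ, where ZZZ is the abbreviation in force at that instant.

2023-12-12 17:50 PBQ

Query: 2023-12-12 07:50 UTC
Rule 3/3 (PBQ, +10:00): 2023-11-05 18:00 UTC ≤ query < +∞
7·60 + 50 + 600 = 1070 min
1070 = 0·1440 + 1070; 1070 = 17·60 + 50 → 17:50, same day
→ 2023-12-12 17:50 PBQ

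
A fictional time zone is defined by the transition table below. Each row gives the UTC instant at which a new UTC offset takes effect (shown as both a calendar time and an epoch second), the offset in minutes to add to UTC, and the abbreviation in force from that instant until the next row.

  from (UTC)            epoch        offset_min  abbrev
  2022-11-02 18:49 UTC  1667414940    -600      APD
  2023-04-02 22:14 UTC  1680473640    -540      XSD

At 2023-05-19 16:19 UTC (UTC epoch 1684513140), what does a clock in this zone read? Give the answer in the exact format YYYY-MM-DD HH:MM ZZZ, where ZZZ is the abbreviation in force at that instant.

2023-05-19 07:19 XSD

Query: 2023-05-19 16:19 UTC
Rule 2/2 (XSD, -09:00): 2023-04-02 22:14 UTC ≤ query < +∞
16·60 + 19 - 540 = 439 min
439 = 0·1440 + 439; 439 = 7·60 + 19 → 07:19, same day
→ 2023-05-19 07:19 XSD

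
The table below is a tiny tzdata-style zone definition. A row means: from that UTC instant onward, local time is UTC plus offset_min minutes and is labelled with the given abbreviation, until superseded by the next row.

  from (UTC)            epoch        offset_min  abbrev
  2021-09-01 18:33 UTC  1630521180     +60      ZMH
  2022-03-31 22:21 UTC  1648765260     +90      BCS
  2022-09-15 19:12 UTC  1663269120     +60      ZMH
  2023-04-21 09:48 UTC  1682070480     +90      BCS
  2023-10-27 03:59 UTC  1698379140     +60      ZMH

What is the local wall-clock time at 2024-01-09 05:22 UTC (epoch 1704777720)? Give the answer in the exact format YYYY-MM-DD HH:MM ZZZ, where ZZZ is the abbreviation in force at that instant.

Query: 2024-01-09 05:22 UTC
Rule 5/5 (ZMH, +01:00): 2023-10-27 03:59 UTC ≤ query < +∞
5·60 + 22 + 60 = 382 min
382 = 0·1440 + 382; 382 = 6·60 + 22 → 06:22, same day
→ 2024-01-09 06:22 ZMH

2024-01-09 06:22 ZMH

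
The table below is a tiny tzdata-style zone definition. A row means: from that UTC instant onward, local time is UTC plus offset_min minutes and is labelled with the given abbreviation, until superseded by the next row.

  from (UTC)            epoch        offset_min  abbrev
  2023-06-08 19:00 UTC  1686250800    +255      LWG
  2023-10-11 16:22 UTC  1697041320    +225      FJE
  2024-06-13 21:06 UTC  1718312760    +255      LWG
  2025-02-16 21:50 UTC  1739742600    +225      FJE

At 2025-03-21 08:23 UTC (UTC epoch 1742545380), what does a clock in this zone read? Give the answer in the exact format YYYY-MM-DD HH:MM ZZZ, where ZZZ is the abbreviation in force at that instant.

2025-03-21 12:08 FJE

Query: 2025-03-21 08:23 UTC
Rule 4/4 (FJE, +03:45): 2025-02-16 21:50 UTC ≤ query < +∞
8·60 + 23 + 225 = 728 min
728 = 0·1440 + 728; 728 = 12·60 + 8 → 12:08, same day
→ 2025-03-21 12:08 FJE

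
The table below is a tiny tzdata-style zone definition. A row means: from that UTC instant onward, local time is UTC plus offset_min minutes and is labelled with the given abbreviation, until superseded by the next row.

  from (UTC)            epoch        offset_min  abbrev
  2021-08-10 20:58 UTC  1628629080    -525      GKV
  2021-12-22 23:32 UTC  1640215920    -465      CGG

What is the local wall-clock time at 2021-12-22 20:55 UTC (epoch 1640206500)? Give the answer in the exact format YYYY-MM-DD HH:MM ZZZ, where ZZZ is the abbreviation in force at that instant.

2021-12-22 12:10 GKV

Query: 2021-12-22 20:55 UTC
Rule 1/2 (GKV, -08:45): 2021-08-10 20:58 UTC ≤ query < 2021-12-22 23:32 UTC
20·60 + 55 - 525 = 730 min
730 = 0·1440 + 730; 730 = 12·60 + 10 → 12:10, same day
→ 2021-12-22 12:10 GKV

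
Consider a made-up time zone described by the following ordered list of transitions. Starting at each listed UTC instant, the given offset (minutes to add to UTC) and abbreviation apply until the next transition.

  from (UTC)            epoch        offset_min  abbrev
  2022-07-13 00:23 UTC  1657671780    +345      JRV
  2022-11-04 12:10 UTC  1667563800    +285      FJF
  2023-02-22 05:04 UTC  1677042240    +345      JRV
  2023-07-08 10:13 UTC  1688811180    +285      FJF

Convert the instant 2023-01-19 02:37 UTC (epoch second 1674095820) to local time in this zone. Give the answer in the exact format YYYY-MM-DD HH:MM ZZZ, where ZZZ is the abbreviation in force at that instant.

2023-01-19 07:22 FJF

Query: 2023-01-19 02:37 UTC
Rule 2/4 (FJF, +04:45): 2022-11-04 12:10 UTC ≤ query < 2023-02-22 05:04 UTC
2·60 + 37 + 285 = 442 min
442 = 0·1440 + 442; 442 = 7·60 + 22 → 07:22, same day
→ 2023-01-19 07:22 FJF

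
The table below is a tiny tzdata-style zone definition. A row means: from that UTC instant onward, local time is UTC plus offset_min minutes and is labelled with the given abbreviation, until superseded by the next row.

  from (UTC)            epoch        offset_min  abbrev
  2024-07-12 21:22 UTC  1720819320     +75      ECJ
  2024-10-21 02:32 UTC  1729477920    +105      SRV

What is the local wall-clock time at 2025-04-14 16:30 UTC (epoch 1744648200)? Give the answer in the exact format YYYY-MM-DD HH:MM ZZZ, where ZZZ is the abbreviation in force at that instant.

Query: 2025-04-14 16:30 UTC
Rule 2/2 (SRV, +01:45): 2024-10-21 02:32 UTC ≤ query < +∞
16·60 + 30 + 105 = 1095 min
1095 = 0·1440 + 1095; 1095 = 18·60 + 15 → 18:15, same day
→ 2025-04-14 18:15 SRV

2025-04-14 18:15 SRV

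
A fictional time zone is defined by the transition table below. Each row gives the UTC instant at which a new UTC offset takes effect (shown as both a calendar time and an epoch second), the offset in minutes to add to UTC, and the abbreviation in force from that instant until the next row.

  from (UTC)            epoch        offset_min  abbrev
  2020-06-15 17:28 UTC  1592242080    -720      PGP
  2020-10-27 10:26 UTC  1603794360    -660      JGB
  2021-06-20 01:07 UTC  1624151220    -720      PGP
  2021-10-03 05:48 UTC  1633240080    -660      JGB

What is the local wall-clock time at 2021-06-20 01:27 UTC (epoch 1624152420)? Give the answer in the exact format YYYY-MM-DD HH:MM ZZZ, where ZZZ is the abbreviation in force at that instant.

2021-06-19 13:27 PGP

Query: 2021-06-20 01:27 UTC
Rule 3/4 (PGP, -12:00): 2021-06-20 01:07 UTC ≤ query < 2021-10-03 05:48 UTC
1·60 + 27 - 720 = -633 min
-633 = -1·1440 + 807; 807 = 13·60 + 27 → 13:27, 2021-06-20 - 1 day = 2021-06-19
→ 2021-06-19 13:27 PGP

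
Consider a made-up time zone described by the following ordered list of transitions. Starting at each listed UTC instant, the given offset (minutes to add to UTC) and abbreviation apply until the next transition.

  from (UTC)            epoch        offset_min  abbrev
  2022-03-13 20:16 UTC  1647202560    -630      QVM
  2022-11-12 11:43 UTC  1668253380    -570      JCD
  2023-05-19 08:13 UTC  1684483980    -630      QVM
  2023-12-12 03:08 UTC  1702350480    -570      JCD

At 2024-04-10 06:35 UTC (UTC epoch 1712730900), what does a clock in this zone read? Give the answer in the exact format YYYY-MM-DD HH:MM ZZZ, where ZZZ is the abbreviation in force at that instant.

Query: 2024-04-10 06:35 UTC
Rule 4/4 (JCD, -09:30): 2023-12-12 03:08 UTC ≤ query < +∞
6·60 + 35 - 570 = -175 min
-175 = -1·1440 + 1265; 1265 = 21·60 + 5 → 21:05, 2024-04-10 - 1 day = 2024-04-09
→ 2024-04-09 21:05 JCD

2024-04-09 21:05 JCD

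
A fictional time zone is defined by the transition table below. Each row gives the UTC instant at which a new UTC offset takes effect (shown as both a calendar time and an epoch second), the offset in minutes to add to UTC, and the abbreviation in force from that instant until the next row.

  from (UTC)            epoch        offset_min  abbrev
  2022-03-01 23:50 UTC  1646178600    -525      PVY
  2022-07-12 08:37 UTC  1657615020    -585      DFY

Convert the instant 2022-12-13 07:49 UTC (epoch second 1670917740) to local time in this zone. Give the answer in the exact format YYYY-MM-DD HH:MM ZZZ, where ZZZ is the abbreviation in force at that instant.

Query: 2022-12-13 07:49 UTC
Rule 2/2 (DFY, -09:45): 2022-07-12 08:37 UTC ≤ query < +∞
7·60 + 49 - 585 = -116 min
-116 = -1·1440 + 1324; 1324 = 22·60 + 4 → 22:04, 2022-12-13 - 1 day = 2022-12-12
→ 2022-12-12 22:04 DFY

2022-12-12 22:04 DFY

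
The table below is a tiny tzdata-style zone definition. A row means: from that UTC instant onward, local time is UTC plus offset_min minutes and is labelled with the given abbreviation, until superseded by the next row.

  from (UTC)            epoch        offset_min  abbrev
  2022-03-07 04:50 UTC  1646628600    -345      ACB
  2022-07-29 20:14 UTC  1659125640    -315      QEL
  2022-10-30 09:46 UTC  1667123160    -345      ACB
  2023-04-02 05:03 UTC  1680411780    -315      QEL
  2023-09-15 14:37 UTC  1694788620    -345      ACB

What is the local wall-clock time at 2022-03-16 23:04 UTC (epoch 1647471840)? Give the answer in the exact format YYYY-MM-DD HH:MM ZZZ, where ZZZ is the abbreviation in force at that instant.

Query: 2022-03-16 23:04 UTC
Rule 1/5 (ACB, -05:45): 2022-03-07 04:50 UTC ≤ query < 2022-07-29 20:14 UTC
23·60 + 4 - 345 = 1039 min
1039 = 0·1440 + 1039; 1039 = 17·60 + 19 → 17:19, same day
→ 2022-03-16 17:19 ACB

2022-03-16 17:19 ACB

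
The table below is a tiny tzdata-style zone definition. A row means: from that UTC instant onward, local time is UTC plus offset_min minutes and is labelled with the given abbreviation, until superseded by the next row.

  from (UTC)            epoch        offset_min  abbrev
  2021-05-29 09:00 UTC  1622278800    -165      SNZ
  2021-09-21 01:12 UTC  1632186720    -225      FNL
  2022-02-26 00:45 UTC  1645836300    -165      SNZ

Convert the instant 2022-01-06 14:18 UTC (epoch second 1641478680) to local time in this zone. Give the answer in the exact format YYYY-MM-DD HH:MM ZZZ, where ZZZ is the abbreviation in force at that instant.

2022-01-06 10:33 FNL

Query: 2022-01-06 14:18 UTC
Rule 2/3 (FNL, -03:45): 2021-09-21 01:12 UTC ≤ query < 2022-02-26 00:45 UTC
14·60 + 18 - 225 = 633 min
633 = 0·1440 + 633; 633 = 10·60 + 33 → 10:33, same day
→ 2022-01-06 10:33 FNL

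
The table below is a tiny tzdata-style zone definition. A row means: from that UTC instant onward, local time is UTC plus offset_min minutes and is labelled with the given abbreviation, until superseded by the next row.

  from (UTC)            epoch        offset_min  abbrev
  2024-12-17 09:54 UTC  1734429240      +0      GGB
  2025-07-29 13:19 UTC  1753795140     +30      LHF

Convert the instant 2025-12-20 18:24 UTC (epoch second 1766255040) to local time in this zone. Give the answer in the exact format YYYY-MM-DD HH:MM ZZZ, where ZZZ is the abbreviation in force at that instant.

Query: 2025-12-20 18:24 UTC
Rule 2/2 (LHF, +00:30): 2025-07-29 13:19 UTC ≤ query < +∞
18·60 + 24 + 30 = 1134 min
1134 = 0·1440 + 1134; 1134 = 18·60 + 54 → 18:54, same day
→ 2025-12-20 18:54 LHF

2025-12-20 18:54 LHF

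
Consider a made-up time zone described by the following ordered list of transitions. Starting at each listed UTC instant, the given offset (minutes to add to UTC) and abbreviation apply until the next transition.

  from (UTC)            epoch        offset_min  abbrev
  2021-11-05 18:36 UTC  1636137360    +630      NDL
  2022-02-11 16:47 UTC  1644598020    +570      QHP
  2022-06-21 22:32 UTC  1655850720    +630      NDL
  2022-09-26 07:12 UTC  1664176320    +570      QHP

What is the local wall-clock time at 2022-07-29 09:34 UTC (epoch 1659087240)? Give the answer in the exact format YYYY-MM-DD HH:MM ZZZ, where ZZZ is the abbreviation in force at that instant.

Query: 2022-07-29 09:34 UTC
Rule 3/4 (NDL, +10:30): 2022-06-21 22:32 UTC ≤ query < 2022-09-26 07:12 UTC
9·60 + 34 + 630 = 1204 min
1204 = 0·1440 + 1204; 1204 = 20·60 + 4 → 20:04, same day
→ 2022-07-29 20:04 NDL

2022-07-29 20:04 NDL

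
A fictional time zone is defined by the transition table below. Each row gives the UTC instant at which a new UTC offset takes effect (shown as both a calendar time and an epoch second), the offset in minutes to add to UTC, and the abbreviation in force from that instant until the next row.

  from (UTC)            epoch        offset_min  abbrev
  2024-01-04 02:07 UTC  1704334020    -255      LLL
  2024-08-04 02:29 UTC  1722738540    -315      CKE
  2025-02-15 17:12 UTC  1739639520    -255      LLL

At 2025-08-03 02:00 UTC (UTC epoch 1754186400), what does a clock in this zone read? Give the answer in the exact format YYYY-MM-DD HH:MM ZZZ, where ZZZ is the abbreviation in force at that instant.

2025-08-02 21:45 LLL

Query: 2025-08-03 02:00 UTC
Rule 3/3 (LLL, -04:15): 2025-02-15 17:12 UTC ≤ query < +∞
2·60 + 0 - 255 = -135 min
-135 = -1·1440 + 1305; 1305 = 21·60 + 45 → 21:45, 2025-08-03 - 1 day = 2025-08-02
→ 2025-08-02 21:45 LLL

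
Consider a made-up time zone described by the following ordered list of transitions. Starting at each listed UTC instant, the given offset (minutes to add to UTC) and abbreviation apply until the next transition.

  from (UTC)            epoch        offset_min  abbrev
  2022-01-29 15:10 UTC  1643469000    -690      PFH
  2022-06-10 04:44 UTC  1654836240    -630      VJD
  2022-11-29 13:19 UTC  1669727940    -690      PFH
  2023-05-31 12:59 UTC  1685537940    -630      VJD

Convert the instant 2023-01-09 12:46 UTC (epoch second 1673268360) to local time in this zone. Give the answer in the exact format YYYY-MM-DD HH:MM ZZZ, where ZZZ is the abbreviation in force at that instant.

Query: 2023-01-09 12:46 UTC
Rule 3/4 (PFH, -11:30): 2022-11-29 13:19 UTC ≤ query < 2023-05-31 12:59 UTC
12·60 + 46 - 690 = 76 min
76 = 0·1440 + 76; 76 = 1·60 + 16 → 01:16, same day
→ 2023-01-09 01:16 PFH

2023-01-09 01:16 PFH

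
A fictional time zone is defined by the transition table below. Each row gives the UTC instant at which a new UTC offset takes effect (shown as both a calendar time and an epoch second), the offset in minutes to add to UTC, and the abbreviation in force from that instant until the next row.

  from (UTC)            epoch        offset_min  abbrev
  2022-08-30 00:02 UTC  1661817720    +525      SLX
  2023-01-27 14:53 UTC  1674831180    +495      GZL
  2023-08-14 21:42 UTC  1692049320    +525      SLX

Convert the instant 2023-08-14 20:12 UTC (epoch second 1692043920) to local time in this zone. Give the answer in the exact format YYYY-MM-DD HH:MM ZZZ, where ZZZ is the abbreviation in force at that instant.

2023-08-15 04:27 GZL

Query: 2023-08-14 20:12 UTC
Rule 2/3 (GZL, +08:15): 2023-01-27 14:53 UTC ≤ query < 2023-08-14 21:42 UTC
20·60 + 12 + 495 = 1707 min
1707 = 1·1440 + 267; 267 = 4·60 + 27 → 04:27, 2023-08-14 + 1 day = 2023-08-15
→ 2023-08-15 04:27 GZL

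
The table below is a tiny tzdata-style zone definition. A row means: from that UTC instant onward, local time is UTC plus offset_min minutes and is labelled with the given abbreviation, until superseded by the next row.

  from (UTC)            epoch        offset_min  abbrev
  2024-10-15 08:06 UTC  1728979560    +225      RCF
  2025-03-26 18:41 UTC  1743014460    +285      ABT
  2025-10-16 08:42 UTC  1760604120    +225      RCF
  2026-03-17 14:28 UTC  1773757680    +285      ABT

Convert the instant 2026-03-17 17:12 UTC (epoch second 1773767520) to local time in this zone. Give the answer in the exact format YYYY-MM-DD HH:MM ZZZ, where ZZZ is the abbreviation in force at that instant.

Query: 2026-03-17 17:12 UTC
Rule 4/4 (ABT, +04:45): 2026-03-17 14:28 UTC ≤ query < +∞
17·60 + 12 + 285 = 1317 min
1317 = 0·1440 + 1317; 1317 = 21·60 + 57 → 21:57, same day
→ 2026-03-17 21:57 ABT

2026-03-17 21:57 ABT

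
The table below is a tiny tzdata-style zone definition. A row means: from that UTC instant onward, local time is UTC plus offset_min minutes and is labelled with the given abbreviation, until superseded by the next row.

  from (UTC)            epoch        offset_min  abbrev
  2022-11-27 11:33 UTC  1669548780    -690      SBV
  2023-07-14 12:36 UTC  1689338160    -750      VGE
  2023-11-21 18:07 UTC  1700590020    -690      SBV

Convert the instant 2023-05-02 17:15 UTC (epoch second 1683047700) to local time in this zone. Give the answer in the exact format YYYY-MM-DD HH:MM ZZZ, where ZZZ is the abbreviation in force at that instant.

Query: 2023-05-02 17:15 UTC
Rule 1/3 (SBV, -11:30): 2022-11-27 11:33 UTC ≤ query < 2023-07-14 12:36 UTC
17·60 + 15 - 690 = 345 min
345 = 0·1440 + 345; 345 = 5·60 + 45 → 05:45, same day
→ 2023-05-02 05:45 SBV

2023-05-02 05:45 SBV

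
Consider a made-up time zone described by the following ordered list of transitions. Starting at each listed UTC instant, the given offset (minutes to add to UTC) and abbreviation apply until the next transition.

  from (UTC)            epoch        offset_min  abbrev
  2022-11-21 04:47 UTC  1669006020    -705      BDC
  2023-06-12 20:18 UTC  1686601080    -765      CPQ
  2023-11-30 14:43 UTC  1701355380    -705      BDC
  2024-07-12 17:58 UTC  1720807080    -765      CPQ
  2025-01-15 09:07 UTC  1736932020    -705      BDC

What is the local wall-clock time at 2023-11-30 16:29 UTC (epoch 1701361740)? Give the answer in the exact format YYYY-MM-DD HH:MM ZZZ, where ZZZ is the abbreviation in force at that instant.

Query: 2023-11-30 16:29 UTC
Rule 3/5 (BDC, -11:45): 2023-11-30 14:43 UTC ≤ query < 2024-07-12 17:58 UTC
16·60 + 29 - 705 = 284 min
284 = 0·1440 + 284; 284 = 4·60 + 44 → 04:44, same day
→ 2023-11-30 04:44 BDC

2023-11-30 04:44 BDC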